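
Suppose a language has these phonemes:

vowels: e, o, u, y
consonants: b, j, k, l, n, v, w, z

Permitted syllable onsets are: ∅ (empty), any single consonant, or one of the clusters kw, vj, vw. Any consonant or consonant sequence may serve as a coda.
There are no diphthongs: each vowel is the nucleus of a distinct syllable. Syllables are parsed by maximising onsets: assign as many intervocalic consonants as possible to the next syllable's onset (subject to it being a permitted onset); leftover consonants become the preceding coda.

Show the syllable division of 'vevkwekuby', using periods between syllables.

Nuclei (vowels): e, e, u, y → 4 syllables.
V1 /e/ – V2 /e/: /vkw/; trying suffixes from longest down, /kw/ is the first permitted one, so coda /v/ | onset /kw/.
V2 /e/ – V3 /u/: /k/ → onset of the next syllable (single consonants are always licit onsets).
V3 /u/ – V4 /y/: /b/ → onset of the next syllable (single consonants are always licit onsets).

vev.kwe.ku.by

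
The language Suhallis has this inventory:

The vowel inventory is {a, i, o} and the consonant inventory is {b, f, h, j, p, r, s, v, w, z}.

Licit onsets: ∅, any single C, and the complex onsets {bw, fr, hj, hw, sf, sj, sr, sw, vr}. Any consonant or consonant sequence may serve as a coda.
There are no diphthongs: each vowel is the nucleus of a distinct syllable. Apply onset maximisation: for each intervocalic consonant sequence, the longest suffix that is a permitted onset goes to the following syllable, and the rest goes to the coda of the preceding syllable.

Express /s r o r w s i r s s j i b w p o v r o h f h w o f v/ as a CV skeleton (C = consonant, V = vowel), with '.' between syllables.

CCVCC.CVCC.CCVCC.CV.CCVCC.CCVCC

The vowels are o, i, i, o, o, o — 6 nuclei, so 6 syllables.
Between /o/ (V1) and /i/ (V2): /rws/; trying suffixes from longest down, /s/ is the first permitted one, so coda /rw/ | onset /s/.
Between /i/ (V2) and /i/ (V3): /rssj/ — longest licit onset from the right is /sj/, leaving /rs/ as coda.
Between /i/ (V3) and /o/ (V4): /bwp/ — longest licit onset from the right is /p/, leaving /bw/ as coda.
Between /o/ (V4) and /o/ (V5): cluster /vr/ — /vr/ is itself a permitted onset, so the whole cluster goes right; preceding coda = ∅.
Between /o/ (V5) and /o/ (V6): cluster /hfhw/ — the longest permitted-onset suffix is /hw/; onset = /hw/, preceding coda = /hf/.
Result: srorw.sirs.sjibw.po.vrohf.hwofv.
Mapping each syllable to C/V: /srorw/ → CCVCC, /sirs/ → CVCC, /sjibw/ → CCVCC, /po/ → CV, /vrohf/ → CCVCC, /hwofv/ → CCVCC.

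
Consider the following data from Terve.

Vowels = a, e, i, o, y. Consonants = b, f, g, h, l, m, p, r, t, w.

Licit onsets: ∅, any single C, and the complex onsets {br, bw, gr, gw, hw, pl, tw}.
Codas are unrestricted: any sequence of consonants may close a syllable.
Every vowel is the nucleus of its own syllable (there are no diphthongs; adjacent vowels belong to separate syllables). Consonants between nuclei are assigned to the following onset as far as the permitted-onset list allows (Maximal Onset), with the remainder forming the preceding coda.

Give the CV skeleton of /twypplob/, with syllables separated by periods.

CCVC.CCVC

Vowels present: y, o; each is a nucleus, giving 2 syllables.
Between /y/ (V1) and /o/ (V2): /ppl/; trying suffixes from longest down, /pl/ is the first permitted one, so coda /p/ | onset /pl/.
Putting it together: twyp.plob.
Mapping each syllable to C/V: /twyp/ → CCVC, /plob/ → CCVC.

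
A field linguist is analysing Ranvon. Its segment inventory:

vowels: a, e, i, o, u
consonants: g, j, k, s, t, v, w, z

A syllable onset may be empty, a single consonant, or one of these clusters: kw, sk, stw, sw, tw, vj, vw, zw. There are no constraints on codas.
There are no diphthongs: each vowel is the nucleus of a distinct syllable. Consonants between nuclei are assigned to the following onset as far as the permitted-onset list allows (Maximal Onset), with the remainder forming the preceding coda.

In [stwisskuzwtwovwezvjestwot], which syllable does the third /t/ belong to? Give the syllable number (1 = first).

6

The vowels are i, u, o, e, e, o — 6 nuclei, so 6 syllables.
V1 /i/ – V2 /u/: cluster /ssk/ — the longest permitted-onset suffix is /sk/; onset = /sk/, preceding coda = /s/.
V2 /u/ – V3 /o/: cluster /zwtw/ — the longest permitted-onset suffix is /tw/; onset = /tw/, preceding coda = /zw/.
V3 /o/ – V4 /e/: /vw/ is a licit onset in full, so it all attaches to the next syllable.
V4 /e/ – V5 /e/: /zvj/ — longest licit onset from the right is /vj/, leaving /z/ as coda.
V5 /e/ – V6 /o/: /stw/ — entire cluster is a permitted onset → onset /stw/, coda ∅.
Syllabification: stwis.skuzw.two.vwez.vje.stwot.
The third /t/ is in the onset of syllable 6 (/stwot/).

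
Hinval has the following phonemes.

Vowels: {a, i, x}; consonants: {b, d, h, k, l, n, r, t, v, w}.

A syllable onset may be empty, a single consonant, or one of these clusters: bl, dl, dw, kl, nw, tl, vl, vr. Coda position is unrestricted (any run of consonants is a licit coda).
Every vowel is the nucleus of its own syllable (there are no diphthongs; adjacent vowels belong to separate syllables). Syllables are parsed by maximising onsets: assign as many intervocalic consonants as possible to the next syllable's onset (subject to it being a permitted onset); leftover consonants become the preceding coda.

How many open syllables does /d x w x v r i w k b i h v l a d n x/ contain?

3

The vowels are x, x, i, i, a, x — 6 nuclei, so 6 syllables.
Between /x/ (V1) and /x/ (V2): just /w/ — single C goes to the following onset.
Between /x/ (V2) and /i/ (V3): /vr/ — entire cluster is a permitted onset → onset /vr/, coda ∅.
Between /i/ (V3) and /i/ (V4): cluster /wkb/ — the longest permitted-onset suffix is /b/; onset = /b/, preceding coda = /wk/.
Between /i/ (V4) and /a/ (V5): /hvl/ splits as /h/ + /vl/ (/vl/ is the longest suffix that is a licit onset).
Between /a/ (V5) and /x/ (V6): /dn/; trying suffixes from longest down, /n/ is the first permitted one, so coda /d/ | onset /n/.
Result: dx.wx.vriwk.bih.vlad.nx.
Classifying each syllable: /dx/ (open), /wx/ (open), /vriwk/ (closed), /bih/ (closed), /vlad/ (closed), /nx/ (open).
Open syllables: 3.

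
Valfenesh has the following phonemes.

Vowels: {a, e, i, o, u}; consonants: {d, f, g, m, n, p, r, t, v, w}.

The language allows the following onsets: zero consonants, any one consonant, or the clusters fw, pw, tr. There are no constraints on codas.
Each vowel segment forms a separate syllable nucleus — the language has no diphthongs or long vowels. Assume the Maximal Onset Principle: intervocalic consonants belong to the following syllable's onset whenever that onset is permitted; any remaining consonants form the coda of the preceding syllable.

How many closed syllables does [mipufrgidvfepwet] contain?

3

The vowels are i, u, i, e, e — 5 nuclei, so 5 syllables.
Between /i/ (V1) and /u/ (V2): /p/ is a single consonant, so it becomes the next onset.
Between /u/ (V2) and /i/ (V3): cluster /frg/ — the longest permitted-onset suffix is /g/; onset = /g/, preceding coda = /fr/.
Between /i/ (V3) and /e/ (V4): /dvf/ — longest licit onset from the right is /f/, leaving /dv/ as coda.
Between /e/ (V4) and /e/ (V5): /pw/ — entire cluster is a permitted onset → onset /pw/, coda ∅.
Result: mi.pufr.gidv.fe.pwet.
Classifying each syllable: /mi/ (open), /pufr/ (closed), /gidv/ (closed), /fe/ (open), /pwet/ (closed).
Closed syllables: 3.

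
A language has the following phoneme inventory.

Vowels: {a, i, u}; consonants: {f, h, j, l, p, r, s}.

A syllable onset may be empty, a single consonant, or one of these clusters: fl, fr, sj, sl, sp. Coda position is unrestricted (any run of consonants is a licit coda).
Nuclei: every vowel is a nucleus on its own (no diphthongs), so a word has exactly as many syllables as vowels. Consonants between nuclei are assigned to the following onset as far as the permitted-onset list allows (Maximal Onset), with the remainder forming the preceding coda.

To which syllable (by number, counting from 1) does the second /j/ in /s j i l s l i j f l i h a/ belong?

2

Vowels present: i, i, i, a; each is a nucleus, giving 4 syllables.
/i…i/ gap (V1→V2): cluster /lsl/ — the longest permitted-onset suffix is /sl/; onset = /sl/, preceding coda = /l/.
/i…i/ gap (V2→V3): cluster /jfl/ — the longest permitted-onset suffix is /fl/; onset = /fl/, preceding coda = /j/.
/i…a/ gap (V3→V4): /h/ → onset of the next syllable (single consonants are always licit onsets).
Result: sjil.slij.fli.ha.
The second /j/ is in the coda of syllable 2 (/slij/).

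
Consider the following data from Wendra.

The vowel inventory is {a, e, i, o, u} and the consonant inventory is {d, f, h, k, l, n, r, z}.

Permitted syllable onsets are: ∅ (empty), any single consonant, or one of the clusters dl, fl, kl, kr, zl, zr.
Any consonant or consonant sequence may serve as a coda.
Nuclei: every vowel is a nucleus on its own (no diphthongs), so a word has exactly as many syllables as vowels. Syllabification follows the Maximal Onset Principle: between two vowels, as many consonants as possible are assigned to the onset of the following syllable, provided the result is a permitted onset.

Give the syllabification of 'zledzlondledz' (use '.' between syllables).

Vowels present: e, o, e; each is a nucleus, giving 3 syllables.
V1 /e/ – V2 /o/: /dzl/ — longest licit onset from the right is /zl/, leaving /d/ as coda.
V2 /o/ – V3 /e/: /ndl/; trying suffixes from longest down, /dl/ is the first permitted one, so coda /n/ | onset /dl/.

zled.zlon.dledz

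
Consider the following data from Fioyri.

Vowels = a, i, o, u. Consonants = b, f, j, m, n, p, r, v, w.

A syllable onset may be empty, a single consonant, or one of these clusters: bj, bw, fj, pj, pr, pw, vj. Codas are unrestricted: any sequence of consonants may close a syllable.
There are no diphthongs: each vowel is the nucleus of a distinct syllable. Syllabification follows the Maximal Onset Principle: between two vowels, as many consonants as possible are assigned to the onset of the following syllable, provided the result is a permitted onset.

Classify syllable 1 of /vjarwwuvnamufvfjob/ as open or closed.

Nuclei (vowels): a, u, a, u, o → 5 syllables.
Between /a/ (V1) and /u/ (V2): /rww/ splits as /rw/ + /w/ (/w/ is the longest suffix that is a licit onset).
Between /u/ (V2) and /a/ (V3): /vn/; trying suffixes from longest down, /n/ is the first permitted one, so coda /v/ | onset /n/.
Between /a/ (V3) and /u/ (V4): /m/ is a single consonant, so it becomes the next onset.
Between /u/ (V4) and /o/ (V5): /fvfj/ — longest licit onset from the right is /fj/, leaving /fv/ as coda.
Putting it together: vjarw.wuv.na.mufv.fjob.
Syllable 1 is /vjarw/ with coda /rw/, so it is closed.

closed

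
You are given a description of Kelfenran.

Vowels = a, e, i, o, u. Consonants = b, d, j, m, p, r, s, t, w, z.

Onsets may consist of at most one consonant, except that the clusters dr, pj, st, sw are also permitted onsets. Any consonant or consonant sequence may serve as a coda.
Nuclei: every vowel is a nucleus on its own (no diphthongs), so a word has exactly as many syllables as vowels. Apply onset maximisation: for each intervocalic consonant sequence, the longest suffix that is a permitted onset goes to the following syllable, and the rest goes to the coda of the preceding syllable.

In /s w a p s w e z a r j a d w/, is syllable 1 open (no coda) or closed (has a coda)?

Nuclei (vowels): a, e, a, a → 4 syllables.
/a…e/ gap (V1→V2): /psw/ splits as /p/ + /sw/ (/sw/ is the longest suffix that is a licit onset).
/e…a/ gap (V2→V3): /z/ → onset of the next syllable (single consonants are always licit onsets).
/a…a/ gap (V3→V4): /rj/ splits as /r/ + /j/ (/j/ is the longest suffix that is a licit onset).
Putting it together: swap.swe.zar.jadw.
Syllable 1 is /swap/ with coda /p/, so it is closed.

closed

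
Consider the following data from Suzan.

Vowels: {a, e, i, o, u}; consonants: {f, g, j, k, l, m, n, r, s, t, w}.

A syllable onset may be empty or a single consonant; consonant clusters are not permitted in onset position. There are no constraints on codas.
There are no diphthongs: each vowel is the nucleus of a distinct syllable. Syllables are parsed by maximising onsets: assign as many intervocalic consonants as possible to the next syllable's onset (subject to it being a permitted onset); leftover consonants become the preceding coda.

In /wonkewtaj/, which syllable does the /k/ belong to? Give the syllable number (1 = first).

Nuclei (vowels): o, e, a → 3 syllables.
V1 /o/ – V2 /e/: /nk/; trying suffixes from longest down, /k/ is the first permitted one, so coda /n/ | onset /k/.
V2 /e/ – V3 /a/: /wt/ splits as /w/ + /t/ (/t/ is the longest suffix that is a licit onset).
Putting it together: won.kew.taj.
The /k/ is in the onset of syllable 2 (/kew/).

2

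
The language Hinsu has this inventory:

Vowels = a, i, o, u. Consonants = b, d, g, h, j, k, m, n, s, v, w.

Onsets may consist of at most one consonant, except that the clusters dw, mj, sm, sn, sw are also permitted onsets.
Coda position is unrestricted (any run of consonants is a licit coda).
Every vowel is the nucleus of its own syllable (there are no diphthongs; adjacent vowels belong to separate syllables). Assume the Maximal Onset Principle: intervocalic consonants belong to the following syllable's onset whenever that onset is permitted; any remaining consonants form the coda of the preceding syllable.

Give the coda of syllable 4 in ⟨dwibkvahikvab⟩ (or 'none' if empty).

b

The vowels are i, a, i, a — 4 nuclei, so 4 syllables.
/i…a/ gap (V1→V2): /bkv/; trying suffixes from longest down, /v/ is the first permitted one, so coda /bk/ | onset /v/.
/a…i/ gap (V2→V3): /h/ is a single consonant, so it becomes the next onset.
/i…a/ gap (V3→V4): /kv/ — longest licit onset from the right is /v/, leaving /k/ as coda.
Syllabification: dwibk.va.hik.vab.
Syllable 4 is /vab/: onset /v/, nucleus /a/, coda /b/.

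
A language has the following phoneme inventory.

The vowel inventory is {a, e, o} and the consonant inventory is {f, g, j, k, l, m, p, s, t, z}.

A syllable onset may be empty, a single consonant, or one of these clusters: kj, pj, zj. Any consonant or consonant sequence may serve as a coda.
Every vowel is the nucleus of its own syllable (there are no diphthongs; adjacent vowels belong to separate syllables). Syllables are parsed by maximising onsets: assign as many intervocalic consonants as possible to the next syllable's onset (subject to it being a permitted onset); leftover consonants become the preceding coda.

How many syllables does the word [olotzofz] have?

3

The vowels are o, o, o — 3 nuclei, so 3 syllables.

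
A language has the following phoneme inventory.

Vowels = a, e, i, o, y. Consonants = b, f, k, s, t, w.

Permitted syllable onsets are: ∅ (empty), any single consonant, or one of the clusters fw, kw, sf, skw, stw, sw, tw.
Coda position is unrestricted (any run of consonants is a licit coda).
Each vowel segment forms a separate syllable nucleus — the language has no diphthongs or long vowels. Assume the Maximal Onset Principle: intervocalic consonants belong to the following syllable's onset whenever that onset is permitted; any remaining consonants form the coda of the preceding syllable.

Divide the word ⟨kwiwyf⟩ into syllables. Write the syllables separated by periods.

The vowels are i, y — 2 nuclei, so 2 syllables.
/i…y/ gap (V1→V2): /w/ → onset of the next syllable (single consonants are always licit onsets).

kwi.wyf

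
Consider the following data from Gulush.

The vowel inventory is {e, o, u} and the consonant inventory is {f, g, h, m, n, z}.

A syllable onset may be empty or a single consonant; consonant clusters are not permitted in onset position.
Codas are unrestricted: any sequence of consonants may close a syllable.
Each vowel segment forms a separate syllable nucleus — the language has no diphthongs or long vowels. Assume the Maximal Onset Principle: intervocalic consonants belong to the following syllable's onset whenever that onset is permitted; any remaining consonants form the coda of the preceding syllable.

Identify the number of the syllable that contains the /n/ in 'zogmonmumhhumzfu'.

The vowels are o, o, u, u, u — 5 nuclei, so 5 syllables.
σ1/σ2 boundary: cluster /gm/ — the longest permitted-onset suffix is /m/; onset = /m/, preceding coda = /g/.
σ2/σ3 boundary: cluster /nm/ — the longest permitted-onset suffix is /m/; onset = /m/, preceding coda = /n/.
σ3/σ4 boundary: /mhh/; trying suffixes from longest down, /h/ is the first permitted one, so coda /mh/ | onset /h/.
σ4/σ5 boundary: /mzf/; trying suffixes from longest down, /f/ is the first permitted one, so coda /mz/ | onset /f/.
Putting it together: zog.mon.mumh.humz.fu.
The /n/ is in the coda of syllable 2 (/mon/).

2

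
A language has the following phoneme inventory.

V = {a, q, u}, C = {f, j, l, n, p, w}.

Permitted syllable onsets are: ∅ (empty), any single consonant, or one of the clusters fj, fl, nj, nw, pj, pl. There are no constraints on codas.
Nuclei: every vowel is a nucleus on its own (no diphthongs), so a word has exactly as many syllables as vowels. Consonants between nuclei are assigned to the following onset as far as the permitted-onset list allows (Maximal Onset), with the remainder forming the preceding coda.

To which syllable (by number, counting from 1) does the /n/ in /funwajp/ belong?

2

Vowels present: u, a; each is a nucleus, giving 2 syllables.
/u…a/ gap (V1→V2): cluster /nw/ — /nw/ is itself a permitted onset, so the whole cluster goes right; preceding coda = ∅.
Result: fu.nwajp.
The /n/ is in the onset of syllable 2 (/nwajp/).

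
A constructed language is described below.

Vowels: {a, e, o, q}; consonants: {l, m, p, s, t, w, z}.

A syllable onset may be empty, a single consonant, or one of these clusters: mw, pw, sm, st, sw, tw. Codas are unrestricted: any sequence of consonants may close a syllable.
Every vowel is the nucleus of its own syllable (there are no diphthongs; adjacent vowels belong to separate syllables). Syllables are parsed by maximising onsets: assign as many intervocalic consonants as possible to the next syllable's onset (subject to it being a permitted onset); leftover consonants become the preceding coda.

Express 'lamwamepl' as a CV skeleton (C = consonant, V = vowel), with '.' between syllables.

Vowels present: a, a, e; each is a nucleus, giving 3 syllables.
/a…a/ gap (V1→V2): /mw/ is a licit onset in full, so it all attaches to the next syllable.
/a…e/ gap (V2→V3): /m/ is a single consonant, so it becomes the next onset.
Syllabification: la.mwa.mepl.
Mapping each syllable to C/V: /la/ → CV, /mwa/ → CCV, /mepl/ → CVCC.

CV.CCV.CVCC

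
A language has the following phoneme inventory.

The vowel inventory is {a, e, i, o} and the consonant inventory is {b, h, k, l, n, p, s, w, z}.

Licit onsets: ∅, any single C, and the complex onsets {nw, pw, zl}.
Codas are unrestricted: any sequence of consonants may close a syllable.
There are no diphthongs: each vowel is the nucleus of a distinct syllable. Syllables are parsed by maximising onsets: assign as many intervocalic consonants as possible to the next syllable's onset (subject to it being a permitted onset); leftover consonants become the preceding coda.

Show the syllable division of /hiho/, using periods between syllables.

Nuclei (vowels): i, o → 2 syllables.
V1 /i/ – V2 /o/: just /h/ — single C goes to the following onset.

hi.ho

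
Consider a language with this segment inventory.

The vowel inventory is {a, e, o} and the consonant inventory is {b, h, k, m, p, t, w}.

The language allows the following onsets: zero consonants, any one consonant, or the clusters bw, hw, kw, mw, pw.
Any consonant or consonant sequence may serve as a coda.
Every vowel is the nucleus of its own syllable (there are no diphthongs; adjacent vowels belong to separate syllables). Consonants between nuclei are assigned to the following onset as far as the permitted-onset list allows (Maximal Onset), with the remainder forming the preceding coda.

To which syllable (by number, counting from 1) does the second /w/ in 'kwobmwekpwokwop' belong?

2

Nuclei (vowels): o, e, o, o → 4 syllables.
σ1/σ2 boundary: /bmw/ — longest licit onset from the right is /mw/, leaving /b/ as coda.
σ2/σ3 boundary: /kpw/; trying suffixes from longest down, /pw/ is the first permitted one, so coda /k/ | onset /pw/.
σ3/σ4 boundary: cluster /kw/ — /kw/ is itself a permitted onset, so the whole cluster goes right; preceding coda = ∅.
Result: kwob.mwek.pwo.kwop.
The second /w/ is in the onset of syllable 2 (/mwek/).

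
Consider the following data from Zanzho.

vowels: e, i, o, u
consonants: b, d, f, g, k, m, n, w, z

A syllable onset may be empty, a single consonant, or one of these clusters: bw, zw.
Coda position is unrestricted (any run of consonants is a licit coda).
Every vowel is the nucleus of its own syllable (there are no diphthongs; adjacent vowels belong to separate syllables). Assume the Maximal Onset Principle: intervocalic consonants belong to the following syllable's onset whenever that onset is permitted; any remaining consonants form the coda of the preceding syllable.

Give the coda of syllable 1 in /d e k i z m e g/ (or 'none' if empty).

none

Vowels present: e, i, e; each is a nucleus, giving 3 syllables.
/e…i/ gap (V1→V2): /k/ is a single consonant, so it becomes the next onset.
/i…e/ gap (V2→V3): /zm/ splits as /z/ + /m/ (/m/ is the longest suffix that is a licit onset).
So the parse is de.kiz.meg.
Syllable 1 is /de/: onset /d/, nucleus /e/, coda ∅.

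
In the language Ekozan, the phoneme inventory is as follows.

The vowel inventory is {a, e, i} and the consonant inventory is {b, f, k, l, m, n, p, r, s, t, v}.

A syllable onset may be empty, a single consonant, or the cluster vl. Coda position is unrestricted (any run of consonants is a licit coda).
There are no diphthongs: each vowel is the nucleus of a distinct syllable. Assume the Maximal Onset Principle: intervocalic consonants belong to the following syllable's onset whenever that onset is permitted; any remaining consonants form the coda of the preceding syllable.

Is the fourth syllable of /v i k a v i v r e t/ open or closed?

Vowels present: i, a, i, e; each is a nucleus, giving 4 syllables.
V1 /i/ – V2 /a/: just /k/ — single C goes to the following onset.
V2 /a/ – V3 /i/: /v/ is a single consonant, so it becomes the next onset.
V3 /i/ – V4 /e/: cluster /vr/ — the longest permitted-onset suffix is /r/; onset = /r/, preceding coda = /v/.
Syllabification: vi.ka.viv.ret.
Syllable 4 is /ret/ with coda /t/, so it is closed.

closed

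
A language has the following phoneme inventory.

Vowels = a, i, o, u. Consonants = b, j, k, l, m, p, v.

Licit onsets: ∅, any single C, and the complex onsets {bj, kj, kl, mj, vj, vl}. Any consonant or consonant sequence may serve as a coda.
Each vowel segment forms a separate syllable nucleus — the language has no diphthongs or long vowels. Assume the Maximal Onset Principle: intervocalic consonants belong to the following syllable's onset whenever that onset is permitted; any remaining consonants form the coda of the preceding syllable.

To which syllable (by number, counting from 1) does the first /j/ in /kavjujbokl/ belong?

Nuclei (vowels): a, u, o → 3 syllables.
V1 /a/ – V2 /u/: /vj/ — entire cluster is a permitted onset → onset /vj/, coda ∅.
V2 /u/ – V3 /o/: /jb/; trying suffixes from longest down, /b/ is the first permitted one, so coda /j/ | onset /b/.
Result: ka.vjuj.bokl.
The first /j/ is in the onset of syllable 2 (/vjuj/).

2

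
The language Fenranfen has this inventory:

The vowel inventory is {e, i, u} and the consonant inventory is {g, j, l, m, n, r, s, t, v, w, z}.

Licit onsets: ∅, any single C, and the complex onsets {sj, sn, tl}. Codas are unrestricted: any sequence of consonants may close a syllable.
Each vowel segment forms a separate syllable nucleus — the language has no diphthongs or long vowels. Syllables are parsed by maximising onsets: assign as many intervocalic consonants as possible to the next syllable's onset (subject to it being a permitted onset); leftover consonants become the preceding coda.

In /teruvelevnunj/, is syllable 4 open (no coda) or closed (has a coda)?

Nuclei (vowels): e, u, e, e, u → 5 syllables.
/e…u/ gap (V1→V2): /r/ → onset of the next syllable (single consonants are always licit onsets).
/u…e/ gap (V2→V3): just /v/ — single C goes to the following onset.
/e…e/ gap (V3→V4): /l/ is a single consonant, so it becomes the next onset.
/e…u/ gap (V4→V5): /vn/; trying suffixes from longest down, /n/ is the first permitted one, so coda /v/ | onset /n/.
Result: te.ru.ve.lev.nunj.
Syllable 4 is /lev/ with coda /v/, so it is closed.

closed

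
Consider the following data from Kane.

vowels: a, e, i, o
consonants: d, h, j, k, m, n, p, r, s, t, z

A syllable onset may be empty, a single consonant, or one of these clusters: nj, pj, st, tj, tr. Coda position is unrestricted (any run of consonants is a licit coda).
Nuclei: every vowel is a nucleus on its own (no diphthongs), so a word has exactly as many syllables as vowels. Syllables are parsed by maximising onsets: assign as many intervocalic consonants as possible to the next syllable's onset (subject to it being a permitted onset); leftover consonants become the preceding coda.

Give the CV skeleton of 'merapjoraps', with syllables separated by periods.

CV.CV.CCV.CVCC

Vowels present: e, a, o, a; each is a nucleus, giving 4 syllables.
Between /e/ (V1) and /a/ (V2): /r/ is a single consonant, so it becomes the next onset.
Between /a/ (V2) and /o/ (V3): /pj/ is a licit onset in full, so it all attaches to the next syllable.
Between /o/ (V3) and /a/ (V4): /r/ → onset of the next syllable (single consonants are always licit onsets).
So the parse is me.ra.pjo.raps.
Mapping each syllable to C/V: /me/ → CV, /ra/ → CV, /pjo/ → CCV, /raps/ → CVCC.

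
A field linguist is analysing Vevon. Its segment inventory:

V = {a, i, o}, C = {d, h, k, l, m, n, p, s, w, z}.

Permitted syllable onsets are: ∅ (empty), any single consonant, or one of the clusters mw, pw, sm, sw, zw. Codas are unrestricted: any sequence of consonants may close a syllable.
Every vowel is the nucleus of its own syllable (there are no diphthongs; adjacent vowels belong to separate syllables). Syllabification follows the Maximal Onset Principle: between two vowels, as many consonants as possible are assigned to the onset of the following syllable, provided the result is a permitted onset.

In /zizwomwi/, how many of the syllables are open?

3

The vowels are i, o, i — 3 nuclei, so 3 syllables.
Between /i/ (V1) and /o/ (V2): cluster /zw/ — /zw/ is itself a permitted onset, so the whole cluster goes right; preceding coda = ∅.
Between /o/ (V2) and /i/ (V3): cluster /mw/ — /mw/ is itself a permitted onset, so the whole cluster goes right; preceding coda = ∅.
Syllabification: zi.zwo.mwi.
Classifying each syllable: /zi/ (open), /zwo/ (open), /mwi/ (open).
Open syllables: 3.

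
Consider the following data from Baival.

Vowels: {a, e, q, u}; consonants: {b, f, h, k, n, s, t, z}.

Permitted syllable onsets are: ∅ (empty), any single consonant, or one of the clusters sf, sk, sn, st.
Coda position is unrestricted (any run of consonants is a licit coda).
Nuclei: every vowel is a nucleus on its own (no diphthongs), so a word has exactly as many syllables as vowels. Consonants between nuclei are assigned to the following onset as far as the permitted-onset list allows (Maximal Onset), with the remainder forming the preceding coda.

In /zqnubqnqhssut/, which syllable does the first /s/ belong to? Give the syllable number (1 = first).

4

Vowels present: q, u, q, q, u; each is a nucleus, giving 5 syllables.
Between /q/ (V1) and /u/ (V2): /n/ is a single consonant, so it becomes the next onset.
Between /u/ (V2) and /q/ (V3): /b/ is a single consonant, so it becomes the next onset.
Between /q/ (V3) and /q/ (V4): /n/ → onset of the next syllable (single consonants are always licit onsets).
Between /q/ (V4) and /u/ (V5): /hss/; trying suffixes from longest down, /s/ is the first permitted one, so coda /hs/ | onset /s/.
Result: zq.nu.bq.nqhs.sut.
The first /s/ is in the coda of syllable 4 (/nqhs/).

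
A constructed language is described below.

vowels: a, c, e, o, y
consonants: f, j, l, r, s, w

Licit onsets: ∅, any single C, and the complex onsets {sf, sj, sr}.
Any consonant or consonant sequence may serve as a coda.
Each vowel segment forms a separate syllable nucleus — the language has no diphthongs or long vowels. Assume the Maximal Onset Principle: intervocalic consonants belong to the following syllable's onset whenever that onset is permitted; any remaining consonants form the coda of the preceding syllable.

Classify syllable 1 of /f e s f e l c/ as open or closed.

The vowels are e, e, c — 3 nuclei, so 3 syllables.
Between /e/ (V1) and /e/ (V2): cluster /sf/ — /sf/ is itself a permitted onset, so the whole cluster goes right; preceding coda = ∅.
Between /e/ (V2) and /c/ (V3): just /l/ — single C goes to the following onset.
Result: fe.sfe.lc.
Syllable 1 is /fe/; it ends in its nucleus with no coda, so it is open.

open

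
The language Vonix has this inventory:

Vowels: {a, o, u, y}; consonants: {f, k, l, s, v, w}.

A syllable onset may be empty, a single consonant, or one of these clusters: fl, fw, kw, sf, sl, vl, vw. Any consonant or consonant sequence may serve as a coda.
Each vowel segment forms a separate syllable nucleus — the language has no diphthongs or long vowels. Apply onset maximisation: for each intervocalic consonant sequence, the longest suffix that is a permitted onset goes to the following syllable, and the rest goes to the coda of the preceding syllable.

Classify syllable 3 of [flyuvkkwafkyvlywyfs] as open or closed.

The vowels are y, u, a, y, y, y — 6 nuclei, so 6 syllables.
σ1/σ2 boundary: nothing intervenes; syllable break is V.V.
σ2/σ3 boundary: /vkkw/; trying suffixes from longest down, /kw/ is the first permitted one, so coda /vk/ | onset /kw/.
σ3/σ4 boundary: /fk/ splits as /f/ + /k/ (/k/ is the longest suffix that is a licit onset).
σ4/σ5 boundary: /vl/ — entire cluster is a permitted onset → onset /vl/, coda ∅.
σ5/σ6 boundary: /w/ → onset of the next syllable (single consonants are always licit onsets).
So the parse is fly.uvk.kwaf.ky.vly.wyfs.
Syllable 3 is /kwaf/ with coda /f/, so it is closed.

closed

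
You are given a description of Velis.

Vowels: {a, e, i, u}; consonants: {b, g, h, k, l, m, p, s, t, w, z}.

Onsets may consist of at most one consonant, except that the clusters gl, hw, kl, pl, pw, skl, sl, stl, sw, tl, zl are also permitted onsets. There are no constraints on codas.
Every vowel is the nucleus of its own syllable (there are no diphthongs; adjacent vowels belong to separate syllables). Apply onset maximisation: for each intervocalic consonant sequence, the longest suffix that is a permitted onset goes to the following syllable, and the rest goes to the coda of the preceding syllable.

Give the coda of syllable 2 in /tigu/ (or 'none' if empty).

none

The vowels are i, u — 2 nuclei, so 2 syllables.
σ1/σ2 boundary: just /g/ — single C goes to the following onset.
Syllabification: ti.gu.
Syllable 2 is /gu/: onset /g/, nucleus /u/, coda ∅.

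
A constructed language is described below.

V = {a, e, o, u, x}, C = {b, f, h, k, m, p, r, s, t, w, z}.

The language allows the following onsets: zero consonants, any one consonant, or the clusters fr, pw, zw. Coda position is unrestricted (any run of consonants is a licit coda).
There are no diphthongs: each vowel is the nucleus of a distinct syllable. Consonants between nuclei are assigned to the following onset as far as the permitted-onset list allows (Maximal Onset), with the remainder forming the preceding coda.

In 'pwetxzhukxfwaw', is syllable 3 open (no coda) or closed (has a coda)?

Nuclei (vowels): e, x, u, x, a → 5 syllables.
V1 /e/ – V2 /x/: /t/ → onset of the next syllable (single consonants are always licit onsets).
V2 /x/ – V3 /u/: /zh/ — longest licit onset from the right is /h/, leaving /z/ as coda.
V3 /u/ – V4 /x/: /k/ is a single consonant, so it becomes the next onset.
V4 /x/ – V5 /a/: /fw/ — longest licit onset from the right is /w/, leaving /f/ as coda.
Putting it together: pwe.txz.hu.kxf.waw.
Syllable 3 is /hu/; it ends in its nucleus with no coda, so it is open.

open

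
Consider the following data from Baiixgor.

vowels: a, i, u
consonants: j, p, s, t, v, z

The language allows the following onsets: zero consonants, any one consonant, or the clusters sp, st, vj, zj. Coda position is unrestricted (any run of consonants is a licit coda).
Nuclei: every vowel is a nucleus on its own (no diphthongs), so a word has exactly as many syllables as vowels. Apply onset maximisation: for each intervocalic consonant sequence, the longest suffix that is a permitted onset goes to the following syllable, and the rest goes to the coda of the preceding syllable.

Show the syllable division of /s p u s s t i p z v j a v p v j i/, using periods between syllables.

Nuclei (vowels): u, i, a, i → 4 syllables.
/u…i/ gap (V1→V2): /sst/; trying suffixes from longest down, /st/ is the first permitted one, so coda /s/ | onset /st/.
/i…a/ gap (V2→V3): /pzvj/; trying suffixes from longest down, /vj/ is the first permitted one, so coda /pz/ | onset /vj/.
/a…i/ gap (V3→V4): /vpvj/; trying suffixes from longest down, /vj/ is the first permitted one, so coda /vp/ | onset /vj/.

spus.stipz.vjavp.vji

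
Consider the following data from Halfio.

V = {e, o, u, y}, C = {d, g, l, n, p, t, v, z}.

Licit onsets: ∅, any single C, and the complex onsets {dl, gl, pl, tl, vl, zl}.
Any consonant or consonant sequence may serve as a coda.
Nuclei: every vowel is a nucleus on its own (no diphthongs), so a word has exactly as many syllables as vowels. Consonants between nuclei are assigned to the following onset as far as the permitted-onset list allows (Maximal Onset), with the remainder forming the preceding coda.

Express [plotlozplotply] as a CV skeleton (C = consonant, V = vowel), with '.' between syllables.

The vowels are o, o, o, y — 4 nuclei, so 4 syllables.
Between /o/ (V1) and /o/ (V2): /tl/ is a licit onset in full, so it all attaches to the next syllable.
Between /o/ (V2) and /o/ (V3): cluster /zpl/ — the longest permitted-onset suffix is /pl/; onset = /pl/, preceding coda = /z/.
Between /o/ (V3) and /y/ (V4): cluster /tpl/ — the longest permitted-onset suffix is /pl/; onset = /pl/, preceding coda = /t/.
Result: plo.tloz.plot.ply.
Mapping each syllable to C/V: /plo/ → CCV, /tloz/ → CCVC, /plot/ → CCVC, /ply/ → CCV.

CCV.CCVC.CCVC.CCV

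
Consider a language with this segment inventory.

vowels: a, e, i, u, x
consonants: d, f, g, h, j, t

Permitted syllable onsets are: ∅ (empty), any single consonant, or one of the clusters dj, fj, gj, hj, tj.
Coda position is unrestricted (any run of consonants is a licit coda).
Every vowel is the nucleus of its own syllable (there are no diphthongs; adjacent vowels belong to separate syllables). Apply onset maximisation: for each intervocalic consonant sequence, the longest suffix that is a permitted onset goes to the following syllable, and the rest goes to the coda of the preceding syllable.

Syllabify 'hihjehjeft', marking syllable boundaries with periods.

hi.hje.hjeft

Nuclei (vowels): i, e, e → 3 syllables.
/i…e/ gap (V1→V2): /hj/ — entire cluster is a permitted onset → onset /hj/, coda ∅.
/e…e/ gap (V2→V3): cluster /hj/ — /hj/ is itself a permitted onset, so the whole cluster goes right; preceding coda = ∅.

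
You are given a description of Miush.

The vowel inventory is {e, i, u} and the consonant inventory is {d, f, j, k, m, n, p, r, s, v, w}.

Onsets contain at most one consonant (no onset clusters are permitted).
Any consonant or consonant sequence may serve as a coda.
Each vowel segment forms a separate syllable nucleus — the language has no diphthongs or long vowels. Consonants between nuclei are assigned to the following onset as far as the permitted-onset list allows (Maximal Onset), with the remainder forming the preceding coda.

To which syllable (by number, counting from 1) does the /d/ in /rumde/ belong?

2

Vowels present: u, e; each is a nucleus, giving 2 syllables.
σ1/σ2 boundary: /md/ splits as /m/ + /d/ (/d/ is the longest suffix that is a licit onset).
Putting it together: rum.de.
The /d/ is in the onset of syllable 2 (/de/).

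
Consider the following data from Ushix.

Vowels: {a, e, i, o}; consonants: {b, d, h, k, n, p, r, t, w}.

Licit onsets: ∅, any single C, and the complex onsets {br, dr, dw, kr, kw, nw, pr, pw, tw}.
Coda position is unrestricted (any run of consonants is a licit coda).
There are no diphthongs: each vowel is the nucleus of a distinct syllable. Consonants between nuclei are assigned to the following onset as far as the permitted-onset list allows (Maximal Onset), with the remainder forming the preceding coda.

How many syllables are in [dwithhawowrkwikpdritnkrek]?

The vowels are i, a, o, i, i, e — 6 nuclei, so 6 syllables.

6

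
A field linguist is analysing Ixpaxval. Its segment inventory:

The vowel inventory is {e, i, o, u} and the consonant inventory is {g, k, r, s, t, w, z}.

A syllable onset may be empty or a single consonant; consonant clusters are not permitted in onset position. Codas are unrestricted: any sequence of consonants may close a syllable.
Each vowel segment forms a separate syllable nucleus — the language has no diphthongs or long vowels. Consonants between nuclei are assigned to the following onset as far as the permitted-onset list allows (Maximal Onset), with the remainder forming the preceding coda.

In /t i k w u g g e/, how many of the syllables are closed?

2

The vowels are i, u, e — 3 nuclei, so 3 syllables.
V1 /i/ – V2 /u/: /kw/ — longest licit onset from the right is /w/, leaving /k/ as coda.
V2 /u/ – V3 /e/: /gg/ — longest licit onset from the right is /g/, leaving /g/ as coda.
So the parse is tik.wug.ge.
Classifying each syllable: /tik/ (closed), /wug/ (closed), /ge/ (open).
Closed syllables: 2.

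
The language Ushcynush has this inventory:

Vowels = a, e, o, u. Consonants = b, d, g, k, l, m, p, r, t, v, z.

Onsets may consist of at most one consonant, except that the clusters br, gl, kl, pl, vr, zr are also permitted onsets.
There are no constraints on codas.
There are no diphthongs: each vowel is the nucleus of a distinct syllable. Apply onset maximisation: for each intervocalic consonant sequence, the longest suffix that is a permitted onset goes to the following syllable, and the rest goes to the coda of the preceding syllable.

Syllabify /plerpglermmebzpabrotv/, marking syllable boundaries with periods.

plerp.glerm.mebz.pa.brotv

The vowels are e, e, e, a, o — 5 nuclei, so 5 syllables.
Between /e/ (V1) and /e/ (V2): /rpgl/; trying suffixes from longest down, /gl/ is the first permitted one, so coda /rp/ | onset /gl/.
Between /e/ (V2) and /e/ (V3): /rmm/ — longest licit onset from the right is /m/, leaving /rm/ as coda.
Between /e/ (V3) and /a/ (V4): /bzp/ — longest licit onset from the right is /p/, leaving /bz/ as coda.
Between /a/ (V4) and /o/ (V5): cluster /br/ — /br/ is itself a permitted onset, so the whole cluster goes right; preceding coda = ∅.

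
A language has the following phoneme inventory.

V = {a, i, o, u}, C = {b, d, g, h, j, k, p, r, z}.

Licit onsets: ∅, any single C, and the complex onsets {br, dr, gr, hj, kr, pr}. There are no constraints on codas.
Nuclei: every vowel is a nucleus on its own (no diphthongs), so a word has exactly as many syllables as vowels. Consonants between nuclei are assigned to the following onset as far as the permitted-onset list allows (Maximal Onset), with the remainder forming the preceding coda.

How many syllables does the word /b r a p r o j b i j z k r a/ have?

Nuclei (vowels): a, o, i, a → 4 syllables.

4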